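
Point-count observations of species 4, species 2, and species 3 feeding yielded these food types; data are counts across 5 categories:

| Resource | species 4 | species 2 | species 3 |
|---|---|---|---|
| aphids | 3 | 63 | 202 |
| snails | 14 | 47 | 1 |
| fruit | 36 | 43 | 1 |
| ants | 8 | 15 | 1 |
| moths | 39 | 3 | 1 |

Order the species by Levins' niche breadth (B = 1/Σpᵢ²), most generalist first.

Proportions for species 4 (n=100): 3/100=0.0300, 14/100=0.1400, 36/100=0.3600, 8/100=0.0800, 39/100=0.3900
Proportions for species 2 (n=171): 63/171=0.3684, 47/171=0.2749, 43/171=0.2515, 15/171=0.0877, 3/171=0.0175
Proportions for species 3 (n=206): 202/206=0.9806, 1/206=0.0049, 1/206=0.0049, 1/206=0.0049, 1/206=0.0049
Σp_4ᵢ² = 0.0300² + 0.1400² + 0.3600² + 0.0800² + 0.3900² = 0.000900 + 0.019600 + 0.129600 + 0.006400 + 0.152100 = 0.308600
B_4 = 1 / 0.308600 = 3.2404
Σp_2ᵢ² = 0.3684² + 0.2749² + 0.2515² + 0.0877² + 0.0175² = 0.135719 + 0.075570 + 0.063252 + 0.007691 + 0.000306 = 0.282538
B_2 = 1 / 0.282538 = 3.5393
Σp_3ᵢ² = 0.9806² + 0.0049² + 0.0049² + 0.0049² + 0.0049² = 0.961576 + 0.000024 + 0.000024 + 0.000024 + 0.000024 = 0.961672
B_3 = 1 / 0.961672 = 1.0399
Ranking by B (broadest → narrowest): species 2 (3.54) > species 4 (3.24) > species 3 (1.04)

species 2 > species 4 > species 3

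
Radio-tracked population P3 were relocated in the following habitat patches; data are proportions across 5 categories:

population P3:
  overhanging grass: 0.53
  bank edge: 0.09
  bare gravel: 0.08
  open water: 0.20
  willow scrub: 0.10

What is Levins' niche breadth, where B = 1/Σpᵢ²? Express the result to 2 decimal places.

2.90

Σpᵢ² = 0.53² + 0.09² + 0.08² + 0.20² + 0.10² = 0.2809 + 0.0081 + 0.0064 + 0.0400 + 0.0100 = 0.3454
B = 1 / 0.3454 = 2.8952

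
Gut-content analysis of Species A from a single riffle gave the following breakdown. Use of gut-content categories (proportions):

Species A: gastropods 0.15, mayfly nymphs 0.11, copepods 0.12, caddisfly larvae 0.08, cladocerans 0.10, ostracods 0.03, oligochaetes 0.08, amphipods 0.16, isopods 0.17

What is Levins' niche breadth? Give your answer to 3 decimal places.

Σpᵢ² = 0.15² + 0.11² + 0.12² + 0.08² + 0.10² + 0.03² + 0.08² + 0.16² + 0.17² = 0.0225 + 0.0121 + 0.0144 + 0.0064 + 0.0100 + 0.0009 + 0.0064 + 0.0256 + 0.0289 = 0.1272
B = 1 / 0.1272 = 7.86164

7.862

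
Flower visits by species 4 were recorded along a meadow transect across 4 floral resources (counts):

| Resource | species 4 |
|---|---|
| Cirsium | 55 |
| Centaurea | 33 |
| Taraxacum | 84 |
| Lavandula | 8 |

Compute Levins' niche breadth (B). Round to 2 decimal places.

2.88

Proportions for species 4 (n=180): 55/180=0.3056, 33/180=0.1833, 84/180=0.4667, 8/180=0.0444
Σpᵢ² = 0.3056² + 0.1833² + 0.4667² + 0.0444² = 0.093391 + 0.033599 + 0.217809 + 0.001971 = 0.346770
B = 1 / 0.346770 = 2.8838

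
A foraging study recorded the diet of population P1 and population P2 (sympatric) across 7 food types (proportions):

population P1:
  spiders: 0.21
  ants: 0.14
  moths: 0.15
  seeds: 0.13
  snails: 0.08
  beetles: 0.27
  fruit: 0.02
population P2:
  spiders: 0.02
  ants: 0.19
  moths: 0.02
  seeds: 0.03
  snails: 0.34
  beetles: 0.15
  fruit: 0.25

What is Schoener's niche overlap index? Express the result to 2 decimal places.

Σ|p₁ᵢ − p₂ᵢ| = 0.19 + 0.05 + 0.13 + 0.10 + 0.26 + 0.12 + 0.23 = 1.08
D = 1 − ½ × 1.08 = 1 − 0.540 = 0.4600

0.46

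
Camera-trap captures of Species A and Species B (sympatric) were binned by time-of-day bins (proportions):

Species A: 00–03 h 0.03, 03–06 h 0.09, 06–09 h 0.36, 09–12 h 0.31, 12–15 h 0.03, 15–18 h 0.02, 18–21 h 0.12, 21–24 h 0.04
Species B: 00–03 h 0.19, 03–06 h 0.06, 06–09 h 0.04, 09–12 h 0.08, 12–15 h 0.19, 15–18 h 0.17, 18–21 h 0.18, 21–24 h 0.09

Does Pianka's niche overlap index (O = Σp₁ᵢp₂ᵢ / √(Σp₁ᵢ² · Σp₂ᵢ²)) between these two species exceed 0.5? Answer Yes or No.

Σ p₁ᵢp₂ᵢ = 0.0057 + 0.0054 + 0.0144 + 0.0248 + 0.0057 + 0.0034 + 0.0216 + 0.0036 = 0.0846
Σp_1ᵢ² = 0.03² + 0.09² + 0.36² + 0.31² + 0.03² + 0.02² + 0.12² + 0.04² = 0.0009 + 0.0081 + 0.1296 + 0.0961 + 0.0009 + 0.0004 + 0.0144 + 0.0016 = 0.2520
Σp_2ᵢ² = 0.19² + 0.06² + 0.04² + 0.08² + 0.19² + 0.17² + 0.18² + 0.09² = 0.0361 + 0.0036 + 0.0016 + 0.0064 + 0.0361 + 0.0289 + 0.0324 + 0.0081 = 0.1532
O = 0.0846 / √(0.2520 × 0.1532) = 0.0846 / 0.19649 = 0.4306
O = 0.4306 < 0.5 → No.

No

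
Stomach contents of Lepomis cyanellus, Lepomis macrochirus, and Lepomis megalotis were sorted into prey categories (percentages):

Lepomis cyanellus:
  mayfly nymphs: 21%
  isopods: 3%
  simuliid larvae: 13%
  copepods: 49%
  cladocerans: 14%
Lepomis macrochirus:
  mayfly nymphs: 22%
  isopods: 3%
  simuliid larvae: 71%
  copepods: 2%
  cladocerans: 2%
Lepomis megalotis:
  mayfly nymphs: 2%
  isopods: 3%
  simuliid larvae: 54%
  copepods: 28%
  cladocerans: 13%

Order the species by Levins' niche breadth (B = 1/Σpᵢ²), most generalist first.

Lepomis cyanellus > Lepomis megalotis > Lepomis macrochirus

Convert percentages to proportions (divide by 100).
Σp_cyanᵢ² = 0.21² + 0.03² + 0.13² + 0.49² + 0.14² = 0.0441 + 0.0009 + 0.0169 + 0.2401 + 0.0196 = 0.3216
B_cyan = 1 / 0.3216 = 3.1095
Σp_macrᵢ² = 0.22² + 0.03² + 0.71² + 0.02² + 0.02² = 0.0484 + 0.0009 + 0.5041 + 0.0004 + 0.0004 = 0.5542
B_macr = 1 / 0.5542 = 1.8044
Σp_megaᵢ² = 0.02² + 0.03² + 0.54² + 0.28² + 0.13² = 0.0004 + 0.0009 + 0.2916 + 0.0784 + 0.0169 = 0.3882
B_mega = 1 / 0.3882 = 2.5760
Ranking by B (broadest → narrowest): Lepomis cyanellus (3.11) > Lepomis megalotis (2.58) > Lepomis macrochirus (1.80)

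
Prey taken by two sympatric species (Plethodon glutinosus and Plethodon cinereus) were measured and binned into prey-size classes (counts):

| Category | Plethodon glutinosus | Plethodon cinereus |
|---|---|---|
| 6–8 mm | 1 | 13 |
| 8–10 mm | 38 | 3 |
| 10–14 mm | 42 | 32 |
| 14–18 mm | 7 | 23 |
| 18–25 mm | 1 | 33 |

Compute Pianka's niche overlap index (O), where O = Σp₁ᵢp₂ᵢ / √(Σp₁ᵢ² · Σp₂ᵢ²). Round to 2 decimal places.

Proportions for Plethodon glutinosus (n=89): 1/89=0.0112, 38/89=0.4270, 42/89=0.4719, 7/89=0.0787, 1/89=0.0112
Proportions for Plethodon cinereus (n=104): 13/104=0.1250, 3/104=0.0288, 32/104=0.3077, 23/104=0.2212, 33/104=0.3173
Σ p₁ᵢp₂ᵢ = 0.001400 + 0.012298 + 0.145204 + 0.017408 + 0.003554 = 0.179864
Σp_1ᵢ² = 0.0112² + 0.4270² + 0.4719² + 0.0787² + 0.0112² = 0.000125 + 0.182329 + 0.222690 + 0.006194 + 0.000125 = 0.411463
Σp_2ᵢ² = 0.1250² + 0.0288² + 0.3077² + 0.2212² + 0.3173² = 0.015625 + 0.000829 + 0.094679 + 0.048929 + 0.100679 = 0.260741
O = 0.179864 / √(0.411463 × 0.260741) = 0.179864 / 0.3275443 = 0.5491

0.55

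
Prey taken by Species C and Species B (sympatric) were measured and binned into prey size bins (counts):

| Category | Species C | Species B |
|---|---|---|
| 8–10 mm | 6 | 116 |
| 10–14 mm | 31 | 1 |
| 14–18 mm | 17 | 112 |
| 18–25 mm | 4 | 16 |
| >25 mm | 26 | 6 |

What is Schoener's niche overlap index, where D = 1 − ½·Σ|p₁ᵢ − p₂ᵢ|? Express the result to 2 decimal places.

0.35

Proportions for Species C (n=84): 6/84=0.0714, 31/84=0.3690, 17/84=0.2024, 4/84=0.0476, 26/84=0.3095
Proportions for Species B (n=251): 116/251=0.4622, 1/251=0.0040, 112/251=0.4462, 16/251=0.0637, 6/251=0.0239
Σ|p₁ᵢ − p₂ᵢ| = 0.3908 + 0.3650 + 0.2438 + 0.0161 + 0.2856 = 1.3013
D = 1 − ½ × 1.3013 = 1 − 0.65065 = 0.34935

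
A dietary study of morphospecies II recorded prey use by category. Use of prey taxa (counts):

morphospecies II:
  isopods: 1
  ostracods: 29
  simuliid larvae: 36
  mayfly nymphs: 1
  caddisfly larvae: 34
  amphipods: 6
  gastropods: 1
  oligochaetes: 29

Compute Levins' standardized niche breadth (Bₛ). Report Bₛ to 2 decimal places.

Proportions for morphospecies II (n=137): 1/137=0.0073, 29/137=0.2117, 36/137=0.2628, 1/137=0.0073, 34/137=0.2482, 6/137=0.0438, 1/137=0.0073, 29/137=0.2117
Σpᵢ² = 0.0073² + 0.2117² + 0.2628² + 0.0073² + 0.2482² + 0.0438² + 0.0073² + 0.2117² = 0.000053 + 0.044817 + 0.069064 + 0.000053 + 0.061603 + 0.001918 + 0.000053 + 0.044817 = 0.222378
B = 1 / 0.222378 = 4.4968
Bₛ = (B − 1)/(n − 1) = (4.4968 − 1)/(8 − 1) = 3.4968/7 = 0.4995

0.50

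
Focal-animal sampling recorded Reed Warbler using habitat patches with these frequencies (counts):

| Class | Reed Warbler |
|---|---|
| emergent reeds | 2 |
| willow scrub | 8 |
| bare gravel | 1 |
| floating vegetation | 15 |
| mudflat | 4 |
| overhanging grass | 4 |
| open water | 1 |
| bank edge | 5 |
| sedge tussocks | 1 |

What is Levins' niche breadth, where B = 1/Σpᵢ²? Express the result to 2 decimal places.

Proportions for Reed Warbler (n=41): 2/41=0.0488, 8/41=0.1951, 1/41=0.0244, 15/41=0.3659, 4/41=0.0976, 4/41=0.0976, 1/41=0.0244, 5/41=0.1220, 1/41=0.0244
Σpᵢ² = 0.0488² + 0.1951² + 0.0244² + 0.3659² + 0.0976² + 0.0976² + 0.0244² + 0.1220² + 0.0244² = 0.002381 + 0.038064 + 0.000595 + 0.133883 + 0.009526 + 0.009526 + 0.000595 + 0.014884 + 0.000595 = 0.210049
B = 1 / 0.210049 = 4.7608

4.76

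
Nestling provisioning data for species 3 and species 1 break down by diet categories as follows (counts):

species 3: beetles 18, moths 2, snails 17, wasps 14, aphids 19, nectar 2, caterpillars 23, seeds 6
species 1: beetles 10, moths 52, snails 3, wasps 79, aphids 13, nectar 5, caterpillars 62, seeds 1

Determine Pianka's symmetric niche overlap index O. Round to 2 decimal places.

0.66

Proportions for species 3 (n=101): 18/101=0.1782, 2/101=0.0198, 17/101=0.1683, 14/101=0.1386, 19/101=0.1881, 2/101=0.0198, 23/101=0.2277, 6/101=0.0594
Proportions for species 1 (n=225): 10/225=0.0444, 52/225=0.2311, 3/225=0.0133, 79/225=0.3511, 13/225=0.0578, 5/225=0.0222, 62/225=0.2756, 1/225=0.0044
Σ p₁ᵢp₂ᵢ = 0.007912 + 0.004576 + 0.002238 + 0.048662 + 0.010872 + 0.000440 + 0.062754 + 0.000261 = 0.137715
Σp_1ᵢ² = 0.1782² + 0.0198² + 0.1683² + 0.1386² + 0.1881² + 0.0198² + 0.2277² + 0.0594² = 0.031755 + 0.000392 + 0.028325 + 0.019210 + 0.035382 + 0.000392 + 0.051847 + 0.003528 = 0.170831
Σp_2ᵢ² = 0.0444² + 0.2311² + 0.0133² + 0.3511² + 0.0578² + 0.0222² + 0.2756² + 0.0044² = 0.001971 + 0.053407 + 0.000177 + 0.123271 + 0.003341 + 0.000493 + 0.075955 + 0.000019 = 0.258634
O = 0.137715 / √(0.170831 × 0.258634) = 0.137715 / 0.2101968 = 0.6552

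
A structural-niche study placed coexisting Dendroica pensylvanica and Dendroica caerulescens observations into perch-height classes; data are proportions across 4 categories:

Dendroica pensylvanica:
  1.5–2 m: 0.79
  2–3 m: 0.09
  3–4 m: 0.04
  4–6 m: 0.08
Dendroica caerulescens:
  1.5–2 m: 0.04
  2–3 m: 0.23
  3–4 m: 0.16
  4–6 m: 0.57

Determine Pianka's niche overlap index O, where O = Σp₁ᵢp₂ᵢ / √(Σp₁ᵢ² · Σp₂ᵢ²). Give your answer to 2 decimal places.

0.20

Σ p₁ᵢp₂ᵢ = 0.0316 + 0.0207 + 0.0064 + 0.0456 = 0.1043
Σp_1ᵢ² = 0.79² + 0.09² + 0.04² + 0.08² = 0.6241 + 0.0081 + 0.0016 + 0.0064 = 0.6402
Σp_2ᵢ² = 0.04² + 0.23² + 0.16² + 0.57² = 0.0016 + 0.0529 + 0.0256 + 0.3249 = 0.4050
O = 0.1043 / √(0.6402 × 0.4050) = 0.1043 / 0.50920 = 0.2048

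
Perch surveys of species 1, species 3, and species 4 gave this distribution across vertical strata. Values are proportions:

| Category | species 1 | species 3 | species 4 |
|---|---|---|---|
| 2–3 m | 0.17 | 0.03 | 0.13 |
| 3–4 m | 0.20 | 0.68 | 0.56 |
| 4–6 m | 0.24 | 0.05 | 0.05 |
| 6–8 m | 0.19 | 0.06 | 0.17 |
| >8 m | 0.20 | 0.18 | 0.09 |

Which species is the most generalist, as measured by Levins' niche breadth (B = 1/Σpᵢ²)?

species 1

Σp_1ᵢ² = 0.17² + 0.20² + 0.24² + 0.19² + 0.20² = 0.0289 + 0.0400 + 0.0576 + 0.0361 + 0.0400 = 0.2026
B_1 = 1 / 0.2026 = 4.9358
Σp_3ᵢ² = 0.03² + 0.68² + 0.05² + 0.06² + 0.18² = 0.0009 + 0.4624 + 0.0025 + 0.0036 + 0.0324 = 0.5018
B_3 = 1 / 0.5018 = 1.9928
Σp_4ᵢ² = 0.13² + 0.56² + 0.05² + 0.17² + 0.09² = 0.0169 + 0.3136 + 0.0025 + 0.0289 + 0.0081 = 0.3700
B_4 = 1 / 0.3700 = 2.7027
Highest B → broadest niche (most generalist): species 1 (B = 4.94).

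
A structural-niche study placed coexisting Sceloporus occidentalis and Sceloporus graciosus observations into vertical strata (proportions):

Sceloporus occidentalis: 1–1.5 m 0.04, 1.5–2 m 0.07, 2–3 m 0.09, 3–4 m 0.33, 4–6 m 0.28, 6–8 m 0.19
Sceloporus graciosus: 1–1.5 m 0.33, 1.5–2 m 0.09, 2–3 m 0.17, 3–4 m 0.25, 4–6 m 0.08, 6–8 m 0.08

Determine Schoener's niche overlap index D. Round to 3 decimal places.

Σ|p₁ᵢ − p₂ᵢ| = 0.29 + 0.02 + 0.08 + 0.08 + 0.20 + 0.11 = 0.78
D = 1 − ½ × 0.78 = 1 − 0.390 = 0.61000

0.610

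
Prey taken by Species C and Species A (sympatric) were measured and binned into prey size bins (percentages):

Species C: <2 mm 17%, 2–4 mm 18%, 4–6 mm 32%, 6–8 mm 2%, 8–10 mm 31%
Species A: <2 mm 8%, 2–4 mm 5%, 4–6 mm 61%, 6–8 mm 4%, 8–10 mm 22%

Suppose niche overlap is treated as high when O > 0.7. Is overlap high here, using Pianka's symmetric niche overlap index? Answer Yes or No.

Convert percentages to proportions (divide by 100).
Σ p₁ᵢp₂ᵢ = 0.0136 + 0.0090 + 0.1952 + 0.0008 + 0.0682 = 0.2868
Σp_1ᵢ² = 0.17² + 0.18² + 0.32² + 0.02² + 0.31² = 0.0289 + 0.0324 + 0.1024 + 0.0004 + 0.0961 = 0.2602
Σp_2ᵢ² = 0.08² + 0.05² + 0.61² + 0.04² + 0.22² = 0.0064 + 0.0025 + 0.3721 + 0.0016 + 0.0484 = 0.4310
O = 0.2868 / √(0.2602 × 0.4310) = 0.2868 / 0.33488 = 0.8564
O = 0.8564 > 0.7 → Yes.

Yes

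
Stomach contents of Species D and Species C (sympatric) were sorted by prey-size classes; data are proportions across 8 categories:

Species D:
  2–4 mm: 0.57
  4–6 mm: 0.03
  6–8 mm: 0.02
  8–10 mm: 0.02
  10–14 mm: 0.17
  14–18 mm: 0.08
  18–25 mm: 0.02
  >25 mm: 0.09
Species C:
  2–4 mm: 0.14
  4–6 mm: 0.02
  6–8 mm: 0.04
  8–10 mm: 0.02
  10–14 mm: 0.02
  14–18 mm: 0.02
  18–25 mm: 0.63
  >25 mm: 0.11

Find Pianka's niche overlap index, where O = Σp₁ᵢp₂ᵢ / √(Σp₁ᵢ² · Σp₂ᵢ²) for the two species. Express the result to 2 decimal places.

Σ p₁ᵢp₂ᵢ = 0.0798 + 0.0006 + 0.0008 + 0.0004 + 0.0034 + 0.0016 + 0.0126 + 0.0099 = 0.1091
Σp_1ᵢ² = 0.57² + 0.03² + 0.02² + 0.02² + 0.17² + 0.08² + 0.02² + 0.09² = 0.3249 + 0.0009 + 0.0004 + 0.0004 + 0.0289 + 0.0064 + 0.0004 + 0.0081 = 0.3704
Σp_2ᵢ² = 0.14² + 0.02² + 0.04² + 0.02² + 0.02² + 0.02² + 0.63² + 0.11² = 0.0196 + 0.0004 + 0.0016 + 0.0004 + 0.0004 + 0.0004 + 0.3969 + 0.0121 = 0.4318
O = 0.1091 / √(0.3704 × 0.4318) = 0.1091 / 0.39992 = 0.2728

0.27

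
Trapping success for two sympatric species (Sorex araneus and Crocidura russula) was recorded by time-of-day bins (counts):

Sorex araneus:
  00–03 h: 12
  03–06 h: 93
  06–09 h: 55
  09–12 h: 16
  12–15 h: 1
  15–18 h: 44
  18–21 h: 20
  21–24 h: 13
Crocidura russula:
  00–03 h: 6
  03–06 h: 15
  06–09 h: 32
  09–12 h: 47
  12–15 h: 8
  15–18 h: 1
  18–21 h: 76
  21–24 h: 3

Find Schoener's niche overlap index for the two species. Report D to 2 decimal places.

Proportions for Sorex araneus (n=254): 12/254=0.0472, 93/254=0.3661, 55/254=0.2165, 16/254=0.0630, 1/254=0.0039, 44/254=0.1732, 20/254=0.0787, 13/254=0.0512
Proportions for Crocidura russula (n=188): 6/188=0.0319, 15/188=0.0798, 32/188=0.1702, 47/188=0.2500, 8/188=0.0426, 1/188=0.0053, 76/188=0.4043, 3/188=0.0160
Σ|p₁ᵢ − p₂ᵢ| = 0.0153 + 0.2863 + 0.0463 + 0.1870 + 0.0387 + 0.1679 + 0.3256 + 0.0352 = 1.1023
D = 1 − ½ × 1.1023 = 1 − 0.55115 = 0.44885

0.45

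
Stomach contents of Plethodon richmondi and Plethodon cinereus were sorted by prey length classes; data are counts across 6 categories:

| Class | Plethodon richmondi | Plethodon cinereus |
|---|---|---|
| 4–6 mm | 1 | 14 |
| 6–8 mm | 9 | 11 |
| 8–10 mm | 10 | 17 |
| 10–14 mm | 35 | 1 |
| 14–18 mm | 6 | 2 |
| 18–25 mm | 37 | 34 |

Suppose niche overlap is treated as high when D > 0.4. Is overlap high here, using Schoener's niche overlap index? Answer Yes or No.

Yes

Proportions for Plethodon richmondi (n=98): 1/98=0.0102, 9/98=0.0918, 10/98=0.1020, 35/98=0.3571, 6/98=0.0612, 37/98=0.3776
Proportions for Plethodon cinereus (n=79): 14/79=0.1772, 11/79=0.1392, 17/79=0.2152, 1/79=0.0127, 2/79=0.0253, 34/79=0.4304
Σ|p₁ᵢ − p₂ᵢ| = 0.1670 + 0.0474 + 0.1132 + 0.3444 + 0.0359 + 0.0528 = 0.7607
D = 1 − ½ × 0.7607 = 1 − 0.38035 = 0.61965
D = 0.61965 > 0.4 → Yes.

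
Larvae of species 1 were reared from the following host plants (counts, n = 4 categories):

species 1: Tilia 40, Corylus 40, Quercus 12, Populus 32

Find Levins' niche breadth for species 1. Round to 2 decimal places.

Proportions for species 1 (n=124): 40/124=0.3226, 40/124=0.3226, 12/124=0.0968, 32/124=0.2581
Σpᵢ² = 0.3226² + 0.3226² + 0.0968² + 0.2581² = 0.104071 + 0.104071 + 0.009370 + 0.066616 = 0.284128
B = 1 / 0.284128 = 3.5195

3.52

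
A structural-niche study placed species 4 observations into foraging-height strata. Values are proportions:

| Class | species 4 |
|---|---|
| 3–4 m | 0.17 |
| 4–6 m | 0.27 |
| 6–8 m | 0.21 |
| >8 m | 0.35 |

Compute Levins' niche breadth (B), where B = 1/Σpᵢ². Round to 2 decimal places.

Σpᵢ² = 0.17² + 0.27² + 0.21² + 0.35² = 0.0289 + 0.0729 + 0.0441 + 0.1225 = 0.2684
B = 1 / 0.2684 = 3.7258

3.73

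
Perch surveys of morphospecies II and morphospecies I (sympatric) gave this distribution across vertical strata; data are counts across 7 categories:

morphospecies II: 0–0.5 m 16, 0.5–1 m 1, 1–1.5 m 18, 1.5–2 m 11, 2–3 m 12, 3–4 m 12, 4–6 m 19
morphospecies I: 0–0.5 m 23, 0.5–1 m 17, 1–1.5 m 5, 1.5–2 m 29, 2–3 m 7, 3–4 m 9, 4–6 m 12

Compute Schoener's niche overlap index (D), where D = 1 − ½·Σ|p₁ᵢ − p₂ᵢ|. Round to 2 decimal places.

0.64

Proportions for morphospecies II (n=89): 16/89=0.1798, 1/89=0.0112, 18/89=0.2022, 11/89=0.1236, 12/89=0.1348, 12/89=0.1348, 19/89=0.2135
Proportions for morphospecies I (n=102): 23/102=0.2255, 17/102=0.1667, 5/102=0.0490, 29/102=0.2843, 7/102=0.0686, 9/102=0.0882, 12/102=0.1176
Σ|p₁ᵢ − p₂ᵢ| = 0.0457 + 0.1555 + 0.1532 + 0.1607 + 0.0662 + 0.0466 + 0.0959 = 0.7238
D = 1 − ½ × 0.7238 = 1 − 0.36190 = 0.63810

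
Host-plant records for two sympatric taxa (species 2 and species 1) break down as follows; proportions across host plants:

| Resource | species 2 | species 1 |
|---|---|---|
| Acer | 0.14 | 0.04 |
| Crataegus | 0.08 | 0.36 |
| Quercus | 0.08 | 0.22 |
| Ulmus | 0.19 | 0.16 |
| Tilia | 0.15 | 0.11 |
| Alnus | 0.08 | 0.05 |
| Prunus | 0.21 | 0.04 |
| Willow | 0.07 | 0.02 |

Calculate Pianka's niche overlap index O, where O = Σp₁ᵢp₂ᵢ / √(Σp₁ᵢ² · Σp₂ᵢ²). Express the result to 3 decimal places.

0.625

Σ p₁ᵢp₂ᵢ = 0.0056 + 0.0288 + 0.0176 + 0.0304 + 0.0165 + 0.0040 + 0.0084 + 0.0014 = 0.1127
Σp_1ᵢ² = 0.14² + 0.08² + 0.08² + 0.19² + 0.15² + 0.08² + 0.21² + 0.07² = 0.0196 + 0.0064 + 0.0064 + 0.0361 + 0.0225 + 0.0064 + 0.0441 + 0.0049 = 0.1464
Σp_2ᵢ² = 0.04² + 0.36² + 0.22² + 0.16² + 0.11² + 0.05² + 0.04² + 0.02² = 0.0016 + 0.1296 + 0.0484 + 0.0256 + 0.0121 + 0.0025 + 0.0016 + 0.0004 = 0.2218
O = 0.1127 / √(0.1464 × 0.2218) = 0.1127 / 0.180199 = 0.62542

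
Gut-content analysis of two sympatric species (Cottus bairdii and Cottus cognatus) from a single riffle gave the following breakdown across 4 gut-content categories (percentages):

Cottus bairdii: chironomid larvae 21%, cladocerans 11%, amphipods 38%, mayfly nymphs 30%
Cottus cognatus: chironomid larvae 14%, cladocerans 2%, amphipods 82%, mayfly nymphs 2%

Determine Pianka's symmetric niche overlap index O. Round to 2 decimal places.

Convert percentages to proportions (divide by 100).
Σ p₁ᵢp₂ᵢ = 0.0294 + 0.0022 + 0.3116 + 0.0060 = 0.3492
Σp_1ᵢ² = 0.21² + 0.11² + 0.38² + 0.30² = 0.0441 + 0.0121 + 0.1444 + 0.0900 = 0.2906
Σp_2ᵢ² = 0.14² + 0.02² + 0.82² + 0.02² = 0.0196 + 0.0004 + 0.6724 + 0.0004 = 0.6928
O = 0.3492 / √(0.2906 × 0.6928) = 0.3492 / 0.44870 = 0.7782

0.78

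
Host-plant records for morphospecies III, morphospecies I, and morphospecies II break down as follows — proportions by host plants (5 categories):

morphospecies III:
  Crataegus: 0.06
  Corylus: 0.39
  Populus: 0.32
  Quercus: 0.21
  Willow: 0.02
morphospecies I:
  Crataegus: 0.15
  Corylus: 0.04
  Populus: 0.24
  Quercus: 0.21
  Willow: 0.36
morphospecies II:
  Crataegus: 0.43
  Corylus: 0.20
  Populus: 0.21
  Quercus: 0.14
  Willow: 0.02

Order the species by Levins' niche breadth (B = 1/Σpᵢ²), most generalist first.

morphospecies I > morphospecies II > morphospecies III

Σp_IIIᵢ² = 0.06² + 0.39² + 0.32² + 0.21² + 0.02² = 0.0036 + 0.1521 + 0.1024 + 0.0441 + 0.0004 = 0.3026
B_III = 1 / 0.3026 = 3.3047
Σp_Iᵢ² = 0.15² + 0.04² + 0.24² + 0.21² + 0.36² = 0.0225 + 0.0016 + 0.0576 + 0.0441 + 0.1296 = 0.2554
B_I = 1 / 0.2554 = 3.9154
Σp_IIᵢ² = 0.43² + 0.20² + 0.21² + 0.14² + 0.02² = 0.1849 + 0.0400 + 0.0441 + 0.0196 + 0.0004 = 0.2890
B_II = 1 / 0.2890 = 3.4602
Ranking by B (broadest → narrowest): morphospecies I (3.92) > morphospecies II (3.46) > morphospecies III (3.30)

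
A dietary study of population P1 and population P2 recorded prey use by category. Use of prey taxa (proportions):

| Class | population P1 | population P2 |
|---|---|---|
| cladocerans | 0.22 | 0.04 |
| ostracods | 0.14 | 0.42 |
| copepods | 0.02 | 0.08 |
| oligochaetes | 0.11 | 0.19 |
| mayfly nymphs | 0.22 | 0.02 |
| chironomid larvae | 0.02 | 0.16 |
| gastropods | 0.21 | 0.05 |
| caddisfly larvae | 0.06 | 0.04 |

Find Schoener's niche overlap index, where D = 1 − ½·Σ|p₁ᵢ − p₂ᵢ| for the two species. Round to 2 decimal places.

0.44

Σ|p₁ᵢ − p₂ᵢ| = 0.18 + 0.28 + 0.06 + 0.08 + 0.20 + 0.14 + 0.16 + 0.02 = 1.12
D = 1 − ½ × 1.12 = 1 − 0.560 = 0.4400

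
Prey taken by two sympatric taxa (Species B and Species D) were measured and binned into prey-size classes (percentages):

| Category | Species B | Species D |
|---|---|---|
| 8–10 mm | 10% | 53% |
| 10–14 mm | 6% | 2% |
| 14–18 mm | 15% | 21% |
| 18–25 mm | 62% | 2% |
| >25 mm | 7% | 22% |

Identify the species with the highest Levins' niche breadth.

Convert percentages to proportions (divide by 100).
Σp_Bᵢ² = 0.10² + 0.06² + 0.15² + 0.62² + 0.07² = 0.0100 + 0.0036 + 0.0225 + 0.3844 + 0.0049 = 0.4254
B_B = 1 / 0.4254 = 2.3507
Σp_Dᵢ² = 0.53² + 0.02² + 0.21² + 0.02² + 0.22² = 0.2809 + 0.0004 + 0.0441 + 0.0004 + 0.0484 = 0.3742
B_D = 1 / 0.3742 = 2.6724
Highest B → broadest niche (most generalist): Species D (B = 2.67).

Species D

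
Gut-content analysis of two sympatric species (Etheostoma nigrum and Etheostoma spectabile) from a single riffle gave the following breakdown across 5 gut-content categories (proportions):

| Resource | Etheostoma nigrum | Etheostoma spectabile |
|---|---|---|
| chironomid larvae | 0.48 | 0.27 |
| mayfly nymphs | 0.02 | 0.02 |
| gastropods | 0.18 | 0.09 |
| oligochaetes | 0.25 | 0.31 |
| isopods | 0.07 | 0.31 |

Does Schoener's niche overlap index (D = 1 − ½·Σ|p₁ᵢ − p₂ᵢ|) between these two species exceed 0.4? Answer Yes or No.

Yes

Σ|p₁ᵢ − p₂ᵢ| = 0.21 + 0.00 + 0.09 + 0.06 + 0.24 = 0.60
D = 1 − ½ × 0.60 = 1 − 0.300 = 0.7000
D = 0.7000 > 0.4 → Yes.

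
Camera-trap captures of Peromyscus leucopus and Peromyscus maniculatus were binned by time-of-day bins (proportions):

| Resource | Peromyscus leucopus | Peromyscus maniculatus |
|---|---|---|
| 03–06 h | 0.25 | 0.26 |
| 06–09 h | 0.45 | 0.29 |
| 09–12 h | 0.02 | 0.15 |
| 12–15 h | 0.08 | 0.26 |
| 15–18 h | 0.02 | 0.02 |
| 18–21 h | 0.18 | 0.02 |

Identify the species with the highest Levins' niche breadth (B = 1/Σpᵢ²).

Σp_leucᵢ² = 0.25² + 0.45² + 0.02² + 0.08² + 0.02² + 0.18² = 0.0625 + 0.2025 + 0.0004 + 0.0064 + 0.0004 + 0.0324 = 0.3046
B_leuc = 1 / 0.3046 = 3.2830
Σp_maniᵢ² = 0.26² + 0.29² + 0.15² + 0.26² + 0.02² + 0.02² = 0.0676 + 0.0841 + 0.0225 + 0.0676 + 0.0004 + 0.0004 = 0.2426
B_mani = 1 / 0.2426 = 4.1220
Highest B → broadest niche (most generalist): Peromyscus maniculatus (B = 4.12).

Peromyscus maniculatus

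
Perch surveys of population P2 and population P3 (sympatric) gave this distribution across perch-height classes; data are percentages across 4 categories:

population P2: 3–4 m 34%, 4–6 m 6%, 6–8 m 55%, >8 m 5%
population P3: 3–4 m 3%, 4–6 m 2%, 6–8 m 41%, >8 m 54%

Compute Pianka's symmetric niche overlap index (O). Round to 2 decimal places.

0.60

Convert percentages to proportions (divide by 100).
Σ p₁ᵢp₂ᵢ = 0.0102 + 0.0012 + 0.2255 + 0.0270 = 0.2639
Σp_1ᵢ² = 0.34² + 0.06² + 0.55² + 0.05² = 0.1156 + 0.0036 + 0.3025 + 0.0025 = 0.4242
Σp_2ᵢ² = 0.03² + 0.02² + 0.41² + 0.54² = 0.0009 + 0.0004 + 0.1681 + 0.2916 = 0.4610
O = 0.2639 / √(0.4242 × 0.4610) = 0.2639 / 0.44222 = 0.5968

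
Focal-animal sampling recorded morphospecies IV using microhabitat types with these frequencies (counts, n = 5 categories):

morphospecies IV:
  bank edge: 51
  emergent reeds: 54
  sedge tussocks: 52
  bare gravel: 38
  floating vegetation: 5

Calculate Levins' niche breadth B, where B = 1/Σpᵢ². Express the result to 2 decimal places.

Proportions for morphospecies IV (n=200): 51/200=0.2550, 54/200=0.2700, 52/200=0.2600, 38/200=0.1900, 5/200=0.0250
Σpᵢ² = 0.2550² + 0.2700² + 0.2600² + 0.1900² + 0.0250² = 0.065025 + 0.072900 + 0.067600 + 0.036100 + 0.000625 = 0.242250
B = 1 / 0.242250 = 4.1280

4.13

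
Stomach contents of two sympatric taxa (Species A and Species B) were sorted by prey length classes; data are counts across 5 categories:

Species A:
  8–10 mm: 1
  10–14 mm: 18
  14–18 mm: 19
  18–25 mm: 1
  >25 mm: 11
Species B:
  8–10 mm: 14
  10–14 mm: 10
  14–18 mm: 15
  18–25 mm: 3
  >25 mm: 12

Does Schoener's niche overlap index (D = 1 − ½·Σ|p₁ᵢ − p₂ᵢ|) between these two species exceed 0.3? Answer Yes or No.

Yes

Proportions for Species A (n=50): 1/50=0.0200, 18/50=0.3600, 19/50=0.3800, 1/50=0.0200, 11/50=0.2200
Proportions for Species B (n=54): 14/54=0.2593, 10/54=0.1852, 15/54=0.2778, 3/54=0.0556, 12/54=0.2222
Σ|p₁ᵢ − p₂ᵢ| = 0.2393 + 0.1748 + 0.1022 + 0.0356 + 0.0022 = 0.5541
D = 1 − ½ × 0.5541 = 1 − 0.27705 = 0.72295
D = 0.72295 > 0.3 → Yes.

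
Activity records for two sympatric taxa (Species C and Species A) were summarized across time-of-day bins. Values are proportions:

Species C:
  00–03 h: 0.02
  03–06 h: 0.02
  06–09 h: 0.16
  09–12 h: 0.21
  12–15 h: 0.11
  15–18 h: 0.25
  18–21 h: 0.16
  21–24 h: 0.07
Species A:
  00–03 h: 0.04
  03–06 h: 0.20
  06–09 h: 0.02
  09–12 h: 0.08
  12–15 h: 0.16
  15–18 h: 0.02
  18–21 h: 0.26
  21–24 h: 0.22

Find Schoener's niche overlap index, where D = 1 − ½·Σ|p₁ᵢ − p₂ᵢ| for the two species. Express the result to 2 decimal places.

Σ|p₁ᵢ − p₂ᵢ| = 0.02 + 0.18 + 0.14 + 0.13 + 0.05 + 0.23 + 0.10 + 0.15 = 1.00
D = 1 − ½ × 1.00 = 1 − 0.500 = 0.5000

0.50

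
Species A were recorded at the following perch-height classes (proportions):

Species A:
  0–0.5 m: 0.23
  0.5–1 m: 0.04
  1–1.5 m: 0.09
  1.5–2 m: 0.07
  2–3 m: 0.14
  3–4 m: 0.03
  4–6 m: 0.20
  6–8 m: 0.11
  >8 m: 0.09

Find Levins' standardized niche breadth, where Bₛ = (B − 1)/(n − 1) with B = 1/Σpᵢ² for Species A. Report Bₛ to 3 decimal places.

0.718

Σpᵢ² = 0.23² + 0.04² + 0.09² + 0.07² + 0.14² + 0.03² + 0.20² + 0.11² + 0.09² = 0.0529 + 0.0016 + 0.0081 + 0.0049 + 0.0196 + 0.0009 + 0.0400 + 0.0121 + 0.0081 = 0.1482
B = 1 / 0.1482 = 6.74764
Bₛ = (B − 1)/(n − 1) = (6.74764 − 1)/(9 − 1) = 5.74764/8 = 0.71846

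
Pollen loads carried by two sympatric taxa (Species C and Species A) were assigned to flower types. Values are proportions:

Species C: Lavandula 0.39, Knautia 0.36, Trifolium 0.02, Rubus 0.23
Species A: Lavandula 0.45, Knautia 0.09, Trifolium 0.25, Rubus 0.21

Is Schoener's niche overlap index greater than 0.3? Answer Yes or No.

Yes

Σ|p₁ᵢ − p₂ᵢ| = 0.06 + 0.27 + 0.23 + 0.02 = 0.58
D = 1 − ½ × 0.58 = 1 − 0.290 = 0.7100
D = 0.7100 > 0.3 → Yes.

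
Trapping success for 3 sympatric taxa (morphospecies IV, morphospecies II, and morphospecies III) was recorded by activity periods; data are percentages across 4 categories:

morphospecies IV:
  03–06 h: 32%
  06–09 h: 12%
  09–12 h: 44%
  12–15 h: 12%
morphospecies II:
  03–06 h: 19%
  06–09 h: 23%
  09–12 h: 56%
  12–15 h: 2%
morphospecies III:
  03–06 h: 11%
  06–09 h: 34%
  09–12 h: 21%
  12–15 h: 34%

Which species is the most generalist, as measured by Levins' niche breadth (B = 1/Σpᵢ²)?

morphospecies III

Convert percentages to proportions (divide by 100).
Σp_IVᵢ² = 0.32² + 0.12² + 0.44² + 0.12² = 0.1024 + 0.0144 + 0.1936 + 0.0144 = 0.3248
B_IV = 1 / 0.3248 = 3.0788
Σp_IIᵢ² = 0.19² + 0.23² + 0.56² + 0.02² = 0.0361 + 0.0529 + 0.3136 + 0.0004 = 0.4030
B_II = 1 / 0.4030 = 2.4814
Σp_IIIᵢ² = 0.11² + 0.34² + 0.21² + 0.34² = 0.0121 + 0.1156 + 0.0441 + 0.1156 = 0.2874
B_III = 1 / 0.2874 = 3.4795
Highest B → broadest niche (most generalist): morphospecies III (B = 3.48).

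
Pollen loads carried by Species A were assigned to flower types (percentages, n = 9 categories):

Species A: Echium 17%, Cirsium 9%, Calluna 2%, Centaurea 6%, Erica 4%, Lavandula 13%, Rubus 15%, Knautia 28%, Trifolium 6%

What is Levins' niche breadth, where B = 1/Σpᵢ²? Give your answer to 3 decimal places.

Convert percentages to proportions (divide by 100).
Σpᵢ² = 0.17² + 0.09² + 0.02² + 0.06² + 0.04² + 0.13² + 0.15² + 0.28² + 0.06² = 0.0289 + 0.0081 + 0.0004 + 0.0036 + 0.0016 + 0.0169 + 0.0225 + 0.0784 + 0.0036 = 0.1640
B = 1 / 0.1640 = 6.09756

6.098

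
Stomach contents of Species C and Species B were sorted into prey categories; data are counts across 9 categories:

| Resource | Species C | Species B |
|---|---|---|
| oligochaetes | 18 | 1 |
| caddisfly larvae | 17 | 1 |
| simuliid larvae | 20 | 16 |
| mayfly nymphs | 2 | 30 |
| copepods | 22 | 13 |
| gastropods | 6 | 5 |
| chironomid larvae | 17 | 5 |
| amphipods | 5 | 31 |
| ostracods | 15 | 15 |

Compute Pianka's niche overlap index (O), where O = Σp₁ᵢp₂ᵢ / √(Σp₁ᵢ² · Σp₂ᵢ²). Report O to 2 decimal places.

0.52

Proportions for Species C (n=122): 18/122=0.1475, 17/122=0.1393, 20/122=0.1639, 2/122=0.0164, 22/122=0.1803, 6/122=0.0492, 17/122=0.1393, 5/122=0.0410, 15/122=0.1230
Proportions for Species B (n=117): 1/117=0.0085, 1/117=0.0085, 16/117=0.1368, 30/117=0.2564, 13/117=0.1111, 5/117=0.0427, 5/117=0.0427, 31/117=0.2650, 15/117=0.1282
Σ p₁ᵢp₂ᵢ = 0.001254 + 0.001184 + 0.022422 + 0.004205 + 0.020031 + 0.002101 + 0.005948 + 0.010865 + 0.015769 = 0.083779
Σp_1ᵢ² = 0.1475² + 0.1393² + 0.1639² + 0.0164² + 0.1803² + 0.0492² + 0.1393² + 0.0410² + 0.1230² = 0.021756 + 0.019404 + 0.026863 + 0.000269 + 0.032508 + 0.002421 + 0.019404 + 0.001681 + 0.015129 = 0.139435
Σp_2ᵢ² = 0.0085² + 0.0085² + 0.1368² + 0.2564² + 0.1111² + 0.0427² + 0.0427² + 0.2650² + 0.1282² = 0.000072 + 0.000072 + 0.018714 + 0.065741 + 0.012343 + 0.001823 + 0.001823 + 0.070225 + 0.016435 = 0.187248
O = 0.083779 / √(0.139435 × 0.187248) = 0.083779 / 0.1615826 = 0.5185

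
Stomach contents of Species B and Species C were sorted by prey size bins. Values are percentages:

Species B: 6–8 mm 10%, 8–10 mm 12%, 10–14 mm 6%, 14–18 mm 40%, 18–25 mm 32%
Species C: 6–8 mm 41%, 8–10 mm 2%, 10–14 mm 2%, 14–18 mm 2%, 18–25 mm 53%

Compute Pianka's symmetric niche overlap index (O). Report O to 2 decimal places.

0.61

Convert percentages to proportions (divide by 100).
Σ p₁ᵢp₂ᵢ = 0.0410 + 0.0024 + 0.0012 + 0.0080 + 0.1696 = 0.2222
Σp_1ᵢ² = 0.10² + 0.12² + 0.06² + 0.40² + 0.32² = 0.0100 + 0.0144 + 0.0036 + 0.1600 + 0.1024 = 0.2904
Σp_2ᵢ² = 0.41² + 0.02² + 0.02² + 0.02² + 0.53² = 0.1681 + 0.0004 + 0.0004 + 0.0004 + 0.2809 = 0.4502
O = 0.2222 / √(0.2904 × 0.4502) = 0.2222 / 0.36158 = 0.6145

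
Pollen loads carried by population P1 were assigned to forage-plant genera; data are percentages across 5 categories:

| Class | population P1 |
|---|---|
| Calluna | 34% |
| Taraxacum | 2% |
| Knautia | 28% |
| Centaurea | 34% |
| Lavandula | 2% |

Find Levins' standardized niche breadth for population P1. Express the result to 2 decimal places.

Convert percentages to proportions (divide by 100).
Σpᵢ² = 0.34² + 0.02² + 0.28² + 0.34² + 0.02² = 0.1156 + 0.0004 + 0.0784 + 0.1156 + 0.0004 = 0.3104
B = 1 / 0.3104 = 3.2216
Bₛ = (B − 1)/(n − 1) = (3.2216 − 1)/(5 − 1) = 2.2216/4 = 0.5554

0.56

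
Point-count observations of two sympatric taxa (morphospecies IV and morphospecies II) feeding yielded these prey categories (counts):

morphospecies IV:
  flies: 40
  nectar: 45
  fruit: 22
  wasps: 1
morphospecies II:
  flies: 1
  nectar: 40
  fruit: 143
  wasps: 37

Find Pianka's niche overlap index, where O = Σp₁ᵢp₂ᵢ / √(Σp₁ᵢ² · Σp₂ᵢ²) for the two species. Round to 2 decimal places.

0.51

Proportions for morphospecies IV (n=108): 40/108=0.3704, 45/108=0.4167, 22/108=0.2037, 1/108=0.0093
Proportions for morphospecies II (n=221): 1/221=0.0045, 40/221=0.1810, 143/221=0.6471, 37/221=0.1674
Σ p₁ᵢp₂ᵢ = 0.001667 + 0.075423 + 0.131814 + 0.001557 = 0.210461
Σp_1ᵢ² = 0.3704² + 0.4167² + 0.2037² + 0.0093² = 0.137196 + 0.173639 + 0.041494 + 0.000086 = 0.352415
Σp_2ᵢ² = 0.0045² + 0.1810² + 0.6471² + 0.1674² = 0.000020 + 0.032761 + 0.418738 + 0.028023 = 0.479542
O = 0.210461 / √(0.352415 × 0.479542) = 0.210461 / 0.4110934 = 0.5120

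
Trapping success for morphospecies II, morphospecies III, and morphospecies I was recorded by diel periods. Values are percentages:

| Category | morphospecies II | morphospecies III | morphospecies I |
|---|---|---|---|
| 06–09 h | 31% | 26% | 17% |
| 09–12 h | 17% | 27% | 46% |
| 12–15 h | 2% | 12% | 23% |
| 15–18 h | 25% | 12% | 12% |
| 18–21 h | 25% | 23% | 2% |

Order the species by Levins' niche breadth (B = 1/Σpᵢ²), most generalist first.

morphospecies III > morphospecies II > morphospecies I

Convert percentages to proportions (divide by 100).
Σp_IIᵢ² = 0.31² + 0.17² + 0.02² + 0.25² + 0.25² = 0.0961 + 0.0289 + 0.0004 + 0.0625 + 0.0625 = 0.2504
B_II = 1 / 0.2504 = 3.9936
Σp_IIIᵢ² = 0.26² + 0.27² + 0.12² + 0.12² + 0.23² = 0.0676 + 0.0729 + 0.0144 + 0.0144 + 0.0529 = 0.2222
B_III = 1 / 0.2222 = 4.5005
Σp_Iᵢ² = 0.17² + 0.46² + 0.23² + 0.12² + 0.02² = 0.0289 + 0.2116 + 0.0529 + 0.0144 + 0.0004 = 0.3082
B_I = 1 / 0.3082 = 3.2446
Ranking by B (broadest → narrowest): morphospecies III (4.50) > morphospecies II (3.99) > morphospecies I (3.24)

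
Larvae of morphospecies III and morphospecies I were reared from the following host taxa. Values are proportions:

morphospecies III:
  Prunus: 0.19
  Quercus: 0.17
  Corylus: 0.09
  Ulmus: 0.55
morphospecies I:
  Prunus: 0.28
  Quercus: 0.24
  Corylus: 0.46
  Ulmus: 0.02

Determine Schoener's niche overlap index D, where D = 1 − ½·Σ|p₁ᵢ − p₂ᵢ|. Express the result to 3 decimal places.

Σ|p₁ᵢ − p₂ᵢ| = 0.09 + 0.07 + 0.37 + 0.53 = 1.06
D = 1 − ½ × 1.06 = 1 − 0.530 = 0.47000

0.470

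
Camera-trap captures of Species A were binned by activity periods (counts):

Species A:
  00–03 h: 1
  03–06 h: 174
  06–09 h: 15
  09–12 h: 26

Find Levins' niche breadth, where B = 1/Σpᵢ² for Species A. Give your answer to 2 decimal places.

Proportions for Species A (n=216): 1/216=0.0046, 174/216=0.8056, 15/216=0.0694, 26/216=0.1204
Σpᵢ² = 0.0046² + 0.8056² + 0.0694² + 0.1204² = 0.000021 + 0.648991 + 0.004816 + 0.014496 = 0.668324
B = 1 / 0.668324 = 1.4963

1.50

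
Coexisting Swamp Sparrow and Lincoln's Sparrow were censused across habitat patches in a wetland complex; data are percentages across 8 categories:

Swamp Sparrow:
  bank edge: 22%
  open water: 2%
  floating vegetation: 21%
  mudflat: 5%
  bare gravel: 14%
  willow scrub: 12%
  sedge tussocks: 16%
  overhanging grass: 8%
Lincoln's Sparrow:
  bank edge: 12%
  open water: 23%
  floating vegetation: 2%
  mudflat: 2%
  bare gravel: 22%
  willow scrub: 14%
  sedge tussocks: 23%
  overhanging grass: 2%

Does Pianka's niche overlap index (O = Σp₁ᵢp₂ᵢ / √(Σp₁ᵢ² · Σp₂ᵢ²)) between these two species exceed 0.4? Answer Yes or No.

Yes

Convert percentages to proportions (divide by 100).
Σ p₁ᵢp₂ᵢ = 0.0264 + 0.0046 + 0.0042 + 0.0010 + 0.0308 + 0.0168 + 0.0368 + 0.0016 = 0.1222
Σp_1ᵢ² = 0.22² + 0.02² + 0.21² + 0.05² + 0.14² + 0.12² + 0.16² + 0.08² = 0.0484 + 0.0004 + 0.0441 + 0.0025 + 0.0196 + 0.0144 + 0.0256 + 0.0064 = 0.1614
Σp_2ᵢ² = 0.12² + 0.23² + 0.02² + 0.02² + 0.22² + 0.14² + 0.23² + 0.02² = 0.0144 + 0.0529 + 0.0004 + 0.0004 + 0.0484 + 0.0196 + 0.0529 + 0.0004 = 0.1894
O = 0.1222 / √(0.1614 × 0.1894) = 0.1222 / 0.17484 = 0.6989
O = 0.6989 > 0.4 → Yes.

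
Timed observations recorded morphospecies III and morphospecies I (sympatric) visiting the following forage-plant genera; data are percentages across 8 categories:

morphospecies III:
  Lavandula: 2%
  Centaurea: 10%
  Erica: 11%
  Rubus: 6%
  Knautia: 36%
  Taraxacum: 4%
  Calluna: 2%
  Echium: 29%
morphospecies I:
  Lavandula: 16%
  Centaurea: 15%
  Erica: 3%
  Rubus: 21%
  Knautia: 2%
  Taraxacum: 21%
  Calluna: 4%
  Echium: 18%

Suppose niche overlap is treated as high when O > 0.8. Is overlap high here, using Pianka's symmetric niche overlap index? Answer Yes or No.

Convert percentages to proportions (divide by 100).
Σ p₁ᵢp₂ᵢ = 0.0032 + 0.0150 + 0.0033 + 0.0126 + 0.0072 + 0.0084 + 0.0008 + 0.0522 = 0.1027
Σp_1ᵢ² = 0.02² + 0.10² + 0.11² + 0.06² + 0.36² + 0.04² + 0.02² + 0.29² = 0.0004 + 0.0100 + 0.0121 + 0.0036 + 0.1296 + 0.0016 + 0.0004 + 0.0841 = 0.2418
Σp_2ᵢ² = 0.16² + 0.15² + 0.03² + 0.21² + 0.02² + 0.21² + 0.04² + 0.18² = 0.0256 + 0.0225 + 0.0009 + 0.0441 + 0.0004 + 0.0441 + 0.0016 + 0.0324 = 0.1716
O = 0.1027 / √(0.2418 × 0.1716) = 0.1027 / 0.20370 = 0.5042
O = 0.5042 < 0.8 → No.

No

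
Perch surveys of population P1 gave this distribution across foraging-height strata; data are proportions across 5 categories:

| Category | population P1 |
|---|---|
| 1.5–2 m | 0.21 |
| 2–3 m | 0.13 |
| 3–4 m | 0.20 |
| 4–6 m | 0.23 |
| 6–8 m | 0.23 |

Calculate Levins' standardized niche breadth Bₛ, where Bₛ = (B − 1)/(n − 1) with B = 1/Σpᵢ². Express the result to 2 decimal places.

0.96

Σpᵢ² = 0.21² + 0.13² + 0.20² + 0.23² + 0.23² = 0.0441 + 0.0169 + 0.0400 + 0.0529 + 0.0529 = 0.2068
B = 1 / 0.2068 = 4.8356
Bₛ = (B − 1)/(n − 1) = (4.8356 − 1)/(5 − 1) = 3.8356/4 = 0.9589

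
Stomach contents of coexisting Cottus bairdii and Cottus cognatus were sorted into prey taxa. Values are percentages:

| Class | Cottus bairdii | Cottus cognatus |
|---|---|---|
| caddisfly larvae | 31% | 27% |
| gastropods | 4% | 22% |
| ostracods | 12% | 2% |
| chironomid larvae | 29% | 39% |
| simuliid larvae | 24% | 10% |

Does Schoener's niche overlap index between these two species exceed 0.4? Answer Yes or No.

Convert percentages to proportions (divide by 100).
Σ|p₁ᵢ − p₂ᵢ| = 0.04 + 0.18 + 0.10 + 0.10 + 0.14 = 0.56
D = 1 − ½ × 0.56 = 1 − 0.280 = 0.7200
D = 0.7200 > 0.4 → Yes.

Yes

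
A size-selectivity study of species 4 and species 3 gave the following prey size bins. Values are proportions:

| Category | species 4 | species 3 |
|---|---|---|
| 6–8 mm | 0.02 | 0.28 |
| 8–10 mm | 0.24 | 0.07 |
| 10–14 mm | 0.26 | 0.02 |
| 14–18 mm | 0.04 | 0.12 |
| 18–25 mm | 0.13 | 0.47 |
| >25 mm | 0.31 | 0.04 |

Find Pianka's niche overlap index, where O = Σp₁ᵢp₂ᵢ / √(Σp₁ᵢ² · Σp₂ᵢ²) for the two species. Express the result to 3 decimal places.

Σ p₁ᵢp₂ᵢ = 0.0056 + 0.0168 + 0.0052 + 0.0048 + 0.0611 + 0.0124 = 0.1059
Σp_1ᵢ² = 0.02² + 0.24² + 0.26² + 0.04² + 0.13² + 0.31² = 0.0004 + 0.0576 + 0.0676 + 0.0016 + 0.0169 + 0.0961 = 0.2402
Σp_2ᵢ² = 0.28² + 0.07² + 0.02² + 0.12² + 0.47² + 0.04² = 0.0784 + 0.0049 + 0.0004 + 0.0144 + 0.2209 + 0.0016 = 0.3206
O = 0.1059 / √(0.2402 × 0.3206) = 0.1059 / 0.277503 = 0.38162

0.382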